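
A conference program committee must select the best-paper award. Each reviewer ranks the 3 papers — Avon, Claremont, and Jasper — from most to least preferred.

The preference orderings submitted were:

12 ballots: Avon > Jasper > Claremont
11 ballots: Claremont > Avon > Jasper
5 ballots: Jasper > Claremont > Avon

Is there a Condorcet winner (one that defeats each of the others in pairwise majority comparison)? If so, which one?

None — there is no Condorcet winner

Head-to-head results (28 voters total):
Avon vs Claremont: Claremont wins 16–12.
Avon vs Jasper: Avon wins 23–5.
Claremont vs Jasper: Jasper wins 17–11.
No candidate beats all others: Avon beats Jasper beats Claremont beats Avon, a majority cycle.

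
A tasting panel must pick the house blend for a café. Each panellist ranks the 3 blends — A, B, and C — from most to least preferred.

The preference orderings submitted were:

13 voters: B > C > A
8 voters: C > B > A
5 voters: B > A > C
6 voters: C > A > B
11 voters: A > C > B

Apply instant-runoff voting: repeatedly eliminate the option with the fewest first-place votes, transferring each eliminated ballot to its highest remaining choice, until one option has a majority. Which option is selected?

C

Round 1: B 18, C 14, A 11. A has the fewest and is eliminated.
Round 2: C 25, B 18. C has a majority.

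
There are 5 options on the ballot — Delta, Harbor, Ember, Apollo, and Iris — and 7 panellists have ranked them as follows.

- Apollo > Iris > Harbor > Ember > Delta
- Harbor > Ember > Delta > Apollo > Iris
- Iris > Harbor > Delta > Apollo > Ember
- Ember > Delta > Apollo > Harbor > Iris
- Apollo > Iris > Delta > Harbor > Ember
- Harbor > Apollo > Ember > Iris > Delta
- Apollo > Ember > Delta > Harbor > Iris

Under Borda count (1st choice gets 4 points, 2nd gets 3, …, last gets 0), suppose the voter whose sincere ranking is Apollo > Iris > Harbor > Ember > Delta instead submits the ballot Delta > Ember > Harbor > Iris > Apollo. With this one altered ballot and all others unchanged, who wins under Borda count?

Harbor

Borda totals with the altered ballot: Delta 15, Harbor 16, Ember 15, Apollo 15, Iris 9.
The switch changes the winner from Apollo to Harbor.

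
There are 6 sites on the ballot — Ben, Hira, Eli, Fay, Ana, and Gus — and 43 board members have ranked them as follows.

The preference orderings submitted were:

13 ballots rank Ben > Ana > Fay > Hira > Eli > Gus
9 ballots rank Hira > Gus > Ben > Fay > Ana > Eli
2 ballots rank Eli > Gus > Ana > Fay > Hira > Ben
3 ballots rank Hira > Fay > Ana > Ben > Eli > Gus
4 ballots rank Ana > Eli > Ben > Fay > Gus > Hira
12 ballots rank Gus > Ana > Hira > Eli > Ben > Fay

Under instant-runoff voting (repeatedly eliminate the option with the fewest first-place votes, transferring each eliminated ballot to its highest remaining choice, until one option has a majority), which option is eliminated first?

Round 1: Ben 13, Hira 12, Gus 12, Ana 4, Eli 2, Fay 0. Fay has the fewest and is eliminated.
Round 2: Ben 13, Hira 12, Gus 12, Ana 4, Eli 2. Eli has the fewest and is eliminated.
Round 3: Gus 14, Ben 13, Hira 12, Ana 4. Ana has the fewest and is eliminated.
Round 4: Ben 17, Gus 14, Hira 12. Hira has the fewest and is eliminated.
Round 5: Gus 23, Ben 20. Gus has a majority.

Fay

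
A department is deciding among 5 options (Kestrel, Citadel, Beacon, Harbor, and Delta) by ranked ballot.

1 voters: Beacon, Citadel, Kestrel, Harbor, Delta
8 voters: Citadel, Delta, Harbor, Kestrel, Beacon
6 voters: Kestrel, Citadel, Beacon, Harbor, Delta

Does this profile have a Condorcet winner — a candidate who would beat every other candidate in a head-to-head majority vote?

Yes

Head-to-head results (15 voters total):
Kestrel vs Citadel: Citadel wins 9–6.
Kestrel vs Beacon: Kestrel wins 14–1.
Kestrel vs Harbor: Harbor wins 8–7.
Kestrel vs Delta: Delta wins 8–7.
Citadel vs Beacon: Citadel wins 14–1.
Citadel vs Harbor: Citadel wins 15–0.
Citadel vs Delta: Citadel wins 15–0.
Beacon vs Harbor: Harbor wins 8–7.
Beacon vs Delta: Delta wins 8–7.
Harbor vs Delta: Delta wins 8–7.
Citadel beats each rival — Kestrel (9–6), Beacon (14–1), Harbor (15–0), Delta (15–0) — so Citadel is the Condorcet winner.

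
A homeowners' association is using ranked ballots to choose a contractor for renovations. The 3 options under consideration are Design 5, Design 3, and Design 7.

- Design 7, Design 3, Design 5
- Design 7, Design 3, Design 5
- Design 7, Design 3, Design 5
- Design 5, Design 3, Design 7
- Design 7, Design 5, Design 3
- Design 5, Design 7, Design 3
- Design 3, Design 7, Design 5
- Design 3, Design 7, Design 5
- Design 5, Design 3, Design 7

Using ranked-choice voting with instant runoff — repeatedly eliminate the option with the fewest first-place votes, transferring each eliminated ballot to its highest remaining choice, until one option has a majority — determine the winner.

Design 7

Round 1: Design 7 4, Design 5 3, Design 3 2. Design 3 has the fewest and is eliminated.
Round 2: Design 7 6, Design 5 3. Design 7 has a majority.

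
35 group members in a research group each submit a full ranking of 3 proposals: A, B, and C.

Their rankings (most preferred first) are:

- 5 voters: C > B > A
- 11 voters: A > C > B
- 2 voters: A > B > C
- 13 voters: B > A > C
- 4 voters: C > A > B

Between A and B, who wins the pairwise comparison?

B

Ballots ranking A above B: 11+2+4 = 17.
Ballots ranking B above A: 5+13 = 18.
B wins the head-to-head, 18–17.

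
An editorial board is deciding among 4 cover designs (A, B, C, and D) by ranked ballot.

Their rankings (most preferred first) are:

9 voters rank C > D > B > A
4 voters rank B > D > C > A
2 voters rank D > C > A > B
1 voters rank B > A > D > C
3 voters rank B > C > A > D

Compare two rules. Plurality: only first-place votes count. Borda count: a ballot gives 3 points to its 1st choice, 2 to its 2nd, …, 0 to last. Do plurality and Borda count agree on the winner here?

Yes

Plurality first-place counts: A 0, B 8, C 9, D 2 → C.
Borda totals: A 7, B 33, C 41, D 33 → C.
The two rules agree on C.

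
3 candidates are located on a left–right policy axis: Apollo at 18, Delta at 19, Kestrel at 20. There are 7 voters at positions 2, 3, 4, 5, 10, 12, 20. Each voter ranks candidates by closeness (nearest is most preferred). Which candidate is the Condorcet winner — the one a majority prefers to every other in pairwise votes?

Apollo

With single-peaked preferences on a line, the Condorcet winner is the candidate closest to the median voter.
The median voter (position 5) is closest to Apollo at 18.
Check: Apollo vs Kestrel — voters closer to Apollo: 6 of 7.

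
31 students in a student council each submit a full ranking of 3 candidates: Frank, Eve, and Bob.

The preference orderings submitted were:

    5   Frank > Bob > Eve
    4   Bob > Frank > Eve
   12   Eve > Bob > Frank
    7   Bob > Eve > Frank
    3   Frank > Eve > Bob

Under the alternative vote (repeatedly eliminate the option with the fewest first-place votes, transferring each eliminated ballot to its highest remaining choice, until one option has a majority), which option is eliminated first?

Frank

Round 1: Eve 12, Bob 11, Frank 8. Frank has the fewest and is eliminated.
Round 2: Bob 16, Eve 15. Bob has a majority.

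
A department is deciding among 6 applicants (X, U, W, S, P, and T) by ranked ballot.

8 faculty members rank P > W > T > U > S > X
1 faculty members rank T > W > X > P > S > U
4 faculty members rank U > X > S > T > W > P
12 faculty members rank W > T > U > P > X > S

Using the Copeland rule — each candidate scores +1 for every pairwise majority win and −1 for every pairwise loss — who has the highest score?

W

Pairwise results:
  X vs U: U wins 24–1.
  X vs W: W wins 21–4.
  X vs S: X wins 17–8.
  X vs P: P wins 20–5.
  X vs T: T wins 21–4.
  U vs W: W wins 21–4.
  U vs S: U wins 24–1.
  U vs P: U wins 16–9.
  U vs T: T wins 21–4.
  W vs S: W wins 21–4.
  W vs P: W wins 17–8.
  W vs T: W wins 20–5.
  S vs P: P wins 21–4.
  S vs T: T wins 21–4.
  P vs T: T wins 17–8.
Copeland scores (wins − losses):
  X: 1 − 4 = -3
  U: 3 − 2 = 1
  W: 5 − 0 = 5
  S: 0 − 5 = -5
  P: 2 − 3 = -1
  T: 4 − 1 = 3
W has the best Copeland score.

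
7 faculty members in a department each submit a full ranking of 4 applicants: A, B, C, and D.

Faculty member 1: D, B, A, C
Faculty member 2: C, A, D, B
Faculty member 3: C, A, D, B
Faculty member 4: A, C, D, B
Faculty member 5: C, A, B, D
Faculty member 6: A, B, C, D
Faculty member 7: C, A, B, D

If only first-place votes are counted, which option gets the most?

First-place vote totals:
  A: 2
  B: 0
  C: 4
  D: 1
C has the most first-place votes.

C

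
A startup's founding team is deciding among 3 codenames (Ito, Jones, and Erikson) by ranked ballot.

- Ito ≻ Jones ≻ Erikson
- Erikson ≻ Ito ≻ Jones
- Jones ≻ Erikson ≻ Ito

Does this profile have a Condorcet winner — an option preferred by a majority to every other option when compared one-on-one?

No

Head-to-head results (3 voters total):
Ito vs Jones: Ito wins 2–1.
Ito vs Erikson: Erikson wins 2–1.
Jones vs Erikson: Jones wins 2–1.
No candidate beats all others: Ito beats Jones beats Erikson beats Ito, a majority cycle.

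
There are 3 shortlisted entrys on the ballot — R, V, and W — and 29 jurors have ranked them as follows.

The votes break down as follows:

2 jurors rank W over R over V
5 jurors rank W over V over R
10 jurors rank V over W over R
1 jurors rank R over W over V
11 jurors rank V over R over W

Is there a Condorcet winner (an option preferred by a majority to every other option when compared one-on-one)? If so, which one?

Head-to-head results (29 voters total):
R vs V: V wins 26–3.
R vs W: W wins 17–12.
V vs W: V wins 21–8.
V beats each rival — R (26–3), W (21–8) — so V is the Condorcet winner.

V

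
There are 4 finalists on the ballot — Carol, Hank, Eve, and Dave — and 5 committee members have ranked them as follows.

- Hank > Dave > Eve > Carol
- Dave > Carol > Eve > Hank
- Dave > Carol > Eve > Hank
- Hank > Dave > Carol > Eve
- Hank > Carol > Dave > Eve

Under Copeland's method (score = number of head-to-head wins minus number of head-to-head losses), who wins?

Pairwise results:
  Carol vs Hank: Hank wins 3–2.
  Carol vs Eve: Carol wins 4–1.
  Carol vs Dave: Dave wins 4–1.
  Hank vs Eve: Hank wins 3–2.
  Hank vs Dave: Hank wins 3–2.
  Eve vs Dave: Dave wins 5–0.
Copeland scores (wins − losses):
  Carol: 1 − 2 = -1
  Hank: 3 − 0 = 3
  Eve: 0 − 3 = -3
  Dave: 2 − 1 = 1
Hank has the best Copeland score.

Hank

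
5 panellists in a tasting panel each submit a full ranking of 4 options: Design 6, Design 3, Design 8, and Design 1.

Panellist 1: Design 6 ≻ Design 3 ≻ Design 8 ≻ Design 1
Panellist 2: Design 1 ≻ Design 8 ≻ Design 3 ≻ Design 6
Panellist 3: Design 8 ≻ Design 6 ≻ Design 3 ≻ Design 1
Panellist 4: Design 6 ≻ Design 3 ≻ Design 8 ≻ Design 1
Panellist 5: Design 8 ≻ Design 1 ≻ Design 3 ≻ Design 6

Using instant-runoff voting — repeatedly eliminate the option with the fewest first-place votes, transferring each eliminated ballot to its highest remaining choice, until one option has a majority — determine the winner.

Design 8

Round 1: Design 6 2, Design 8 2, Design 1 1, Design 3 0. Design 3 has the fewest and is eliminated.
Round 2: Design 6 2, Design 8 2, Design 1 1. Design 1 has the fewest and is eliminated.
Round 3: Design 8 3, Design 6 2. Design 8 has a majority.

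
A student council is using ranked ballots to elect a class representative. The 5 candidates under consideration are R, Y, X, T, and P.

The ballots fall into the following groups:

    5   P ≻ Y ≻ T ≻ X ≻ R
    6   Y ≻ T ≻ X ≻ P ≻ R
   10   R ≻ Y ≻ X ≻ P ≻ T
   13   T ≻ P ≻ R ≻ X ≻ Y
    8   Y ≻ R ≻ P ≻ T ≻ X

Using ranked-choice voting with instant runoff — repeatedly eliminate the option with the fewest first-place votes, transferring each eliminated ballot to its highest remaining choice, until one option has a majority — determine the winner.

Y

Round 1: Y 14, T 13, R 10, P 5, X 0. X has the fewest and is eliminated.
Round 2: Y 14, T 13, R 10, P 5. P has the fewest and is eliminated.
Round 3: Y 19, T 13, R 10. R has the fewest and is eliminated.
Round 4: Y 29, T 13. Y has a majority.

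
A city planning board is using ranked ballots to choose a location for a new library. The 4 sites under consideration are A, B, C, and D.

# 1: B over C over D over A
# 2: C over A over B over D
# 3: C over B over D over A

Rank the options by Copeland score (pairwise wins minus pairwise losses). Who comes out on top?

C

Pairwise results:
  A vs B: B wins 2–1.
  A vs C: C wins 3–0.
  A vs D: D wins 2–1.
  B vs C: C wins 2–1.
  B vs D: B wins 3–0.
  C vs D: C wins 3–0.
Copeland scores (wins − losses):
  A: 0 − 3 = -3
  B: 2 − 1 = 1
  C: 3 − 0 = 3
  D: 1 − 2 = -1
C has the best Copeland score.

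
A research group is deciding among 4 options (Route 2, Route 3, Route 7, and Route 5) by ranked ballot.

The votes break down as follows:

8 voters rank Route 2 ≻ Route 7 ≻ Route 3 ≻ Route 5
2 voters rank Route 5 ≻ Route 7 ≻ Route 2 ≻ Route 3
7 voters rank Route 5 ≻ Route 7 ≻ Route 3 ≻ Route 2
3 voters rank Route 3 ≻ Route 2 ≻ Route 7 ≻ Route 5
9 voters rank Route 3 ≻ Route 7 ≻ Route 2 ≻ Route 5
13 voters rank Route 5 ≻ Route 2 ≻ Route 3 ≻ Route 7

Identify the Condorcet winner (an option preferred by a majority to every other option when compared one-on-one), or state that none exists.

Head-to-head results (42 voters total):
Route 2 vs Route 3: Route 2 wins 23–19.
Route 2 vs Route 7: Route 2 wins 24–18.
Route 2 vs Route 5: Route 5 wins 22–20.
Route 3 vs Route 7: Route 3 wins 25–17.
Route 3 vs Route 5: Route 5 wins 22–20.
Route 7 vs Route 5: Route 5 wins 22–20.
Route 5 beats each rival — Route 2 (22–20), Route 3 (22–20), Route 7 (22–20) — so Route 5 is the Condorcet winner.

Route 5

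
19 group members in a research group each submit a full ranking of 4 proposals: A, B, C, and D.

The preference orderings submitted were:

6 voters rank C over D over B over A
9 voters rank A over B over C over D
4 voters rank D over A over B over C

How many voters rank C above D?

15

Ballots ranking C above D: 6+9 = 15.
Ballots ranking D above C: 4.
So 15 of 19 voters prefer C to D.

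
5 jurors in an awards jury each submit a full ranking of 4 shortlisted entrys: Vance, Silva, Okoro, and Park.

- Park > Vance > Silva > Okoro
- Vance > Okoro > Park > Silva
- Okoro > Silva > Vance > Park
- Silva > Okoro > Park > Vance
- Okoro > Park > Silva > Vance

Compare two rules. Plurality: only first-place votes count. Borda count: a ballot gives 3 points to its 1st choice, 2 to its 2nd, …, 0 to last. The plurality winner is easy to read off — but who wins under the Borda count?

Okoro

Plurality first-place counts: Vance 1, Silva 1, Okoro 2, Park 1 → Okoro.
Borda totals: Vance 6, Silva 7, Okoro 10, Park 7 → Okoro.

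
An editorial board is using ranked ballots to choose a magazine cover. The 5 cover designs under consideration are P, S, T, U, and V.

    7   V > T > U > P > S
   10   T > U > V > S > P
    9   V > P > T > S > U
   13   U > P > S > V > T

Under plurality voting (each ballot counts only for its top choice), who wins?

V

First-place vote totals:
  P: 0
  S: 0
  T: 10
  U: 13
  V: 16
V has the most first-place votes.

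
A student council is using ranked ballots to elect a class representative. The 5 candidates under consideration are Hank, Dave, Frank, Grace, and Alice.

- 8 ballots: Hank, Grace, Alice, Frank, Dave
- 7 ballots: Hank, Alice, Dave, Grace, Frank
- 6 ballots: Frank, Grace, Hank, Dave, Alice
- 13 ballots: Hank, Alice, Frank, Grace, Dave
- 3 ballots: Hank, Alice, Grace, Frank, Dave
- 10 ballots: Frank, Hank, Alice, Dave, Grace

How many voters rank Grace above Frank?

Ballots ranking Grace above Frank: 8+7+3 = 18.
Ballots ranking Frank above Grace: 6+13+10 = 29.
So 18 of 47 voters prefer Grace to Frank.

18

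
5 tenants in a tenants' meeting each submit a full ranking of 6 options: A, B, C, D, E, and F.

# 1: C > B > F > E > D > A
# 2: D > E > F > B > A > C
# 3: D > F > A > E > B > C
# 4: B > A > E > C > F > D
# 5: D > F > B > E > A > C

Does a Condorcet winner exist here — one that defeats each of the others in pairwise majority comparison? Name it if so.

Head-to-head results (5 voters total):
A vs B: B wins 4–1.
A vs C: A wins 4–1.
A vs D: D wins 4–1.
A vs E: E wins 3–2.
A vs F: F wins 4–1.
B vs C: B wins 4–1.
B vs D: D wins 3–2.
B vs E: B wins 3–2.
B vs F: F wins 3–2.
C vs D: D wins 3–2.
C vs E: E wins 4–1.
C vs F: F wins 3–2.
D vs E: D wins 3–2.
D vs F: D wins 3–2.
E vs F: F wins 3–2.
D beats each rival — A (4–1), B (3–2), C (3–2), E (3–2), F (3–2) — so D is the Condorcet winner.

D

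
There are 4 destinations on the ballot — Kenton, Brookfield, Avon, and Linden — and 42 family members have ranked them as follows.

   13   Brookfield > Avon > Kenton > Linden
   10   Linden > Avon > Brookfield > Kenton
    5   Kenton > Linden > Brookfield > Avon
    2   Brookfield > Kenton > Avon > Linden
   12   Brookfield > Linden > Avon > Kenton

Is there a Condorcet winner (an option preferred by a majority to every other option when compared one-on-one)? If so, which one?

Head-to-head results (42 voters total):
Kenton vs Brookfield: Brookfield wins 37–5.
Kenton vs Avon: Avon wins 35–7.
Kenton vs Linden: Linden wins 22–20.
Brookfield vs Avon: Brookfield wins 32–10.
Brookfield vs Linden: Brookfield wins 27–15.
Avon vs Linden: Linden wins 27–15.
Brookfield beats each rival — Kenton (37–5), Avon (32–10), Linden (27–15) — so Brookfield is the Condorcet winner.

Brookfield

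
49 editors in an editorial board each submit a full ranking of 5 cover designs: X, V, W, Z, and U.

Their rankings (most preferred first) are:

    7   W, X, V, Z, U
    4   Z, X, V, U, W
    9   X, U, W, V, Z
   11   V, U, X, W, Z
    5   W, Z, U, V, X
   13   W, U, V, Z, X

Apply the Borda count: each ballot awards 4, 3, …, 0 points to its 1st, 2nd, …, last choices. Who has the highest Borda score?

W

Borda scores:
  X: 7·3 + 4·3 + 9·4 + 11·2 + 5·0 + 13·0 = 91
  V: 7·2 + 4·2 + 9·1 + 11·4 + 5·1 + 13·2 = 106
  W: 7·4 + 4·0 + 9·2 + 11·1 + 5·4 + 13·4 = 129
  Z: 7·1 + 4·4 + 9·0 + 11·0 + 5·3 + 13·1 = 51
  U: 7·0 + 4·1 + 9·3 + 11·3 + 5·2 + 13·3 = 113
W has the highest total.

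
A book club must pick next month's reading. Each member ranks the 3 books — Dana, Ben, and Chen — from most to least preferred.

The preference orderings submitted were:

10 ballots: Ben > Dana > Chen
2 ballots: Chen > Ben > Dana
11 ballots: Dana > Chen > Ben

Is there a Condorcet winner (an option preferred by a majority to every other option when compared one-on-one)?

Head-to-head results (23 voters total):
Dana vs Ben: Ben wins 12–11.
Dana vs Chen: Dana wins 21–2.
Ben vs Chen: Chen wins 13–10.
No candidate beats all others: Dana beats Chen beats Ben beats Dana, a majority cycle.

No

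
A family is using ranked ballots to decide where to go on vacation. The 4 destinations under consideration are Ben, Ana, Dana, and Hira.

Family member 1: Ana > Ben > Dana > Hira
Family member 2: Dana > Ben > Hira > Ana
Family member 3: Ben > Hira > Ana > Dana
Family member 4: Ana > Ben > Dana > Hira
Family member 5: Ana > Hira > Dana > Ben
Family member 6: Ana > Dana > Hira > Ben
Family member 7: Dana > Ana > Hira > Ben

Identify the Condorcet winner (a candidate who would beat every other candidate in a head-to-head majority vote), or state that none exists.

Ana

Head-to-head results (7 voters total):
Ben vs Ana: Ana wins 5–2.
Ben vs Dana: Dana wins 4–3.
Ben vs Hira: Ben wins 4–3.
Ana vs Dana: Ana wins 5–2.
Ana vs Hira: Ana wins 5–2.
Dana vs Hira: Dana wins 5–2.
Ana beats each rival — Ben (5–2), Dana (5–2), Hira (5–2) — so Ana is the Condorcet winner.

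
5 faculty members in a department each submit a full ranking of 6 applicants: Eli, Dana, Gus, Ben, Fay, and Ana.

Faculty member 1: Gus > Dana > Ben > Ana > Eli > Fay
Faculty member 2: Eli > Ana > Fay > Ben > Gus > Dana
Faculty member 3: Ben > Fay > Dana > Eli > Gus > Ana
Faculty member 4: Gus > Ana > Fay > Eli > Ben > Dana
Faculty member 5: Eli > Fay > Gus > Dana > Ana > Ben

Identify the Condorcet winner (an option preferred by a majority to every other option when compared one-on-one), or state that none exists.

Head-to-head results (5 voters total):
Eli vs Dana: Eli wins 3–2.
Eli vs Gus: Eli wins 3–2.
Eli vs Ben: Eli wins 3–2.
Eli vs Fay: Eli wins 3–2.
Eli vs Ana: Eli wins 3–2.
Dana vs Gus: Gus wins 4–1.
Dana vs Ben: Ben wins 3–2.
Dana vs Fay: Fay wins 4–1.
Dana vs Ana: Dana wins 3–2.
Gus vs Ben: Gus wins 3–2.
Gus vs Fay: Fay wins 3–2.
Gus vs Ana: Gus wins 4–1.
Ben vs Fay: Fay wins 3–2.
Ben vs Ana: Ana wins 3–2.
Fay vs Ana: Ana wins 3–2.
Eli beats each rival — Dana (3–2), Gus (3–2), Ben (3–2), Fay (3–2), Ana (3–2) — so Eli is the Condorcet winner.

Eli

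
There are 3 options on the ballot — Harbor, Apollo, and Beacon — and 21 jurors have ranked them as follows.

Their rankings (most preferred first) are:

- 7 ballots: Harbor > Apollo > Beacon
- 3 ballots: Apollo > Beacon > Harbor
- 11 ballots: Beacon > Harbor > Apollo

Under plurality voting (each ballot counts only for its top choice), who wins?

First-place vote totals:
  Harbor: 7
  Apollo: 3
  Beacon: 11
Beacon has the most first-place votes.

Beacon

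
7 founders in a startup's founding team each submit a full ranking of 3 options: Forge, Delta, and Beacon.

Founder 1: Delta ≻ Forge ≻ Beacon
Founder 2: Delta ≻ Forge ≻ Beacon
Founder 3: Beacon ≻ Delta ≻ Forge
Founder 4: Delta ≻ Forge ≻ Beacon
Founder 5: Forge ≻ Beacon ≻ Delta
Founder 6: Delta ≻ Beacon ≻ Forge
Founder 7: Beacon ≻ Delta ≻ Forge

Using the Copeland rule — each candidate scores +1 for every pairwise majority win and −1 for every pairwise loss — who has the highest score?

Pairwise results:
  Forge vs Delta: Delta wins 6–1.
  Forge vs Beacon: Forge wins 4–3.
  Delta vs Beacon: Delta wins 4–3.
Copeland scores (wins − losses):
  Forge: 1 − 1 = 0
  Delta: 2 − 0 = 2
  Beacon: 0 − 2 = -2
Delta has the best Copeland score.

Delta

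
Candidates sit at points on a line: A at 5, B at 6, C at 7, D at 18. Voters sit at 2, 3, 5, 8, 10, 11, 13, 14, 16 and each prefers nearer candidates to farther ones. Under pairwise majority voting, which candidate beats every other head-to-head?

C

With single-peaked preferences on a line, the Condorcet winner is the candidate closest to the median voter.
The median voter (position 10) is closest to C at 7.
Check: C vs D — voters closer to C: 6 of 9.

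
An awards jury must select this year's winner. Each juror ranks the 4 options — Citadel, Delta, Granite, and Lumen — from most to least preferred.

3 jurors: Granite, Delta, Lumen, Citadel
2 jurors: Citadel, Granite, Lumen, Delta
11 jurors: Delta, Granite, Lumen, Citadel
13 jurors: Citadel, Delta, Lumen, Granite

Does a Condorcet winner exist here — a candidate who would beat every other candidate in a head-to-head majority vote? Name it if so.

Head-to-head results (29 voters total):
Citadel vs Delta: Citadel wins 15–14.
Citadel vs Granite: Citadel wins 15–14.
Citadel vs Lumen: Citadel wins 15–14.
Delta vs Granite: Delta wins 24–5.
Delta vs Lumen: Delta wins 27–2.
Granite vs Lumen: Granite wins 16–13.
Citadel beats each rival — Delta (15–14), Granite (15–14), Lumen (15–14) — so Citadel is the Condorcet winner.

Citadel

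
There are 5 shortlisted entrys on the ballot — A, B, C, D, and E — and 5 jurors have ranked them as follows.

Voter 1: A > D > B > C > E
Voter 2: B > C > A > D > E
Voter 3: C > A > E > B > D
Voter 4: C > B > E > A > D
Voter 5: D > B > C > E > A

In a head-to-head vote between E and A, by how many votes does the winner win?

1

Ballots ranking E above A: 2.
Ballots ranking A above E: 3.
A wins 3–2, a margin of 1.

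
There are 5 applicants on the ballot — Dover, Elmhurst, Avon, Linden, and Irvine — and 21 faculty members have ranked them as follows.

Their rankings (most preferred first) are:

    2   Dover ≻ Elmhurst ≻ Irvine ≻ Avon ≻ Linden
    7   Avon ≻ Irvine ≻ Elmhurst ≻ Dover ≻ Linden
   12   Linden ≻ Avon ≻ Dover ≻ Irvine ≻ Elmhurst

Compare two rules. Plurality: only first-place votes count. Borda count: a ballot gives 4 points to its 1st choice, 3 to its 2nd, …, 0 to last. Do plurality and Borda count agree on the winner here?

No

Plurality first-place counts: Dover 2, Elmhurst 0, Avon 7, Linden 12, Irvine 0 → Linden.
Borda totals: Dover 39, Elmhurst 20, Avon 66, Linden 48, Irvine 37 → Avon.
The two rules disagree: plurality picks Linden, Borda picks Avon.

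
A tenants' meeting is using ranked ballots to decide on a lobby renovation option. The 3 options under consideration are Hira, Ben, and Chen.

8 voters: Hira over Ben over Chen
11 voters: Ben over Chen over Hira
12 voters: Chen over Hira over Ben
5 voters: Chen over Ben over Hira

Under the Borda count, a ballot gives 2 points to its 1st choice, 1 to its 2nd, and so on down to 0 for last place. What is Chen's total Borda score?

45

Borda scores:
  Hira: 8·2 + 11·0 + 12·1 + 5·0 = 28
  Ben: 8·1 + 11·2 + 12·0 + 5·1 = 35
  Chen: 8·0 + 11·1 + 12·2 + 5·2 = 45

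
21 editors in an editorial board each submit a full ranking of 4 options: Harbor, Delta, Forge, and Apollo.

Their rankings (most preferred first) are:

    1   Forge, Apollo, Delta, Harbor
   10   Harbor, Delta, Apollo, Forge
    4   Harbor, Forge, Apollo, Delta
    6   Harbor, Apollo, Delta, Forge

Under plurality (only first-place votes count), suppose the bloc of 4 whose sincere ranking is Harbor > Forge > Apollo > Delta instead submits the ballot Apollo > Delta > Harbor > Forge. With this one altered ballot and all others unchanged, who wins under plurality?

First-place totals with the altered ballot: Harbor 16, Delta 0, Forge 1, Apollo 4.
The winner is unchanged: still Harbor.

Harbor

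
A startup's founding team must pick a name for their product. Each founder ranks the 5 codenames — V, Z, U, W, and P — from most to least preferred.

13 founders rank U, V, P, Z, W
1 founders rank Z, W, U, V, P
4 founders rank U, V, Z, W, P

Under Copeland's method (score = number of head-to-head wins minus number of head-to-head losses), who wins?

Pairwise results:
  V vs Z: V wins 17–1.
  V vs U: U wins 18–0.
  V vs W: V wins 17–1.
  V vs P: V wins 18–0.
  Z vs U: U wins 17–1.
  Z vs W: Z wins 18–0.
  Z vs P: P wins 13–5.
  U vs W: U wins 17–1.
  U vs P: U wins 18–0.
  W vs P: P wins 13–5.
Copeland scores (wins − losses):
  V: 3 − 1 = 2
  Z: 1 − 3 = -2
  U: 4 − 0 = 4
  W: 0 − 4 = -4
  P: 2 − 2 = 0
U has the best Copeland score.

U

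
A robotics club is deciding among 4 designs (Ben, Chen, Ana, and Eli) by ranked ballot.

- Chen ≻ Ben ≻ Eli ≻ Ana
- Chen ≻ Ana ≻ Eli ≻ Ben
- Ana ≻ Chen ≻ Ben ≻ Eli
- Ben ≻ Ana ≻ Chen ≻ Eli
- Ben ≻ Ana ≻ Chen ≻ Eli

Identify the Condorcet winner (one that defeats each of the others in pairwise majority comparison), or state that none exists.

None — there is no Condorcet winner

Head-to-head results (5 voters total):
Ben vs Chen: Chen wins 3–2.
Ben vs Ana: Ben wins 3–2.
Ben vs Eli: Ben wins 4–1.
Chen vs Ana: Ana wins 3–2.
Chen vs Eli: Chen wins 5–0.
Ana vs Eli: Ana wins 4–1.
No candidate beats all others: Ben beats Ana beats Chen beats Ben, a majority cycle.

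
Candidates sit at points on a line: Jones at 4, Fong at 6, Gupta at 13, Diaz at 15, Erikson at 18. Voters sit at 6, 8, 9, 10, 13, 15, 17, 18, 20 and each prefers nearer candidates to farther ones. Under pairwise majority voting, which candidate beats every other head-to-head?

Gupta

With single-peaked preferences on a line, the Condorcet winner is the candidate closest to the median voter.
The median voter (position 13) is closest to Gupta at 13.
Check: Gupta vs Erikson — voters closer to Gupta: 6 of 9.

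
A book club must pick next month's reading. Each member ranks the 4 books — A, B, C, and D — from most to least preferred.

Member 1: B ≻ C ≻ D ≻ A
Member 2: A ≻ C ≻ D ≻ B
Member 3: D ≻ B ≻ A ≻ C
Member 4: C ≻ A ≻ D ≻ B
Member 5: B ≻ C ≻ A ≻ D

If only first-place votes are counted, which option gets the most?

First-place vote totals:
  A: 1
  B: 2
  C: 1
  D: 1
B has the most first-place votes.

B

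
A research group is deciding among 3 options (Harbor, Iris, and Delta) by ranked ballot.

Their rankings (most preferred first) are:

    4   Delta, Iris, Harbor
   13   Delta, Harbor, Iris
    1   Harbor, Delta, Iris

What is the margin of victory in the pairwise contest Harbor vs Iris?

10

Ballots ranking Harbor above Iris: 13+1 = 14.
Ballots ranking Iris above Harbor: 4.
Harbor wins 14–4, a margin of 10.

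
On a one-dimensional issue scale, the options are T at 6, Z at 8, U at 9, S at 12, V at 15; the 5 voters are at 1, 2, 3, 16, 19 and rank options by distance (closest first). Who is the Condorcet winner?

T

With single-peaked preferences on a line, the Condorcet winner is the candidate closest to the median voter.
The median voter (position 3) is closest to T at 6.
Check: T vs Z — voters closer to T: 3 of 5.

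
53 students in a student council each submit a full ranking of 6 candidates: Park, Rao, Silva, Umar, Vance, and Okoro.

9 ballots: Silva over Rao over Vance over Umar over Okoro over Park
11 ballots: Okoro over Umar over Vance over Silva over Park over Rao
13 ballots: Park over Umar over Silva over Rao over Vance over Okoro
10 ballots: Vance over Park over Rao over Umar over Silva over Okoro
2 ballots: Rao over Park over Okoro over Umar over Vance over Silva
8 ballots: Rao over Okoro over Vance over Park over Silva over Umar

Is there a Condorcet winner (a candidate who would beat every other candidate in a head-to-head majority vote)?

No

Head-to-head results (53 voters total):
Park vs Rao: Park wins 34–19.
Park vs Silva: Park wins 33–20.
Park vs Umar: Park wins 33–20.
Park vs Vance: Vance wins 38–15.
Park vs Okoro: Okoro wins 28–25.
Rao vs Silva: Silva wins 33–20.
Rao vs Umar: Rao wins 29–24.
Rao vs Vance: Rao wins 32–21.
Rao vs Okoro: Rao wins 42–11.
Silva vs Umar: Umar wins 36–17.
Silva vs Vance: Vance wins 31–22.
Silva vs Okoro: Silva wins 32–21.
Umar vs Vance: Vance wins 27–26.
Umar vs Okoro: Umar wins 32–21.
Vance vs Okoro: Vance wins 32–21.
No candidate beats all others: Park beats Rao beats Vance beats Park, a majority cycle.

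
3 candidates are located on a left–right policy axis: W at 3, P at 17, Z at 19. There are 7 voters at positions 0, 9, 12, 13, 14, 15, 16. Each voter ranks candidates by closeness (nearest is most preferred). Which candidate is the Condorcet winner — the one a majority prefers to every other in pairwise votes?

With single-peaked preferences on a line, the Condorcet winner is the candidate closest to the median voter.
The median voter (position 13) is closest to P at 17.
Check: P vs Z — voters closer to P: 7 of 7.

P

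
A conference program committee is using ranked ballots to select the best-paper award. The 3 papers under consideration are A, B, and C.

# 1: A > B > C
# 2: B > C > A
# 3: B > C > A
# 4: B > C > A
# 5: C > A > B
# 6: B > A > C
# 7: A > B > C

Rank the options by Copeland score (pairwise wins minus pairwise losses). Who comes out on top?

Pairwise results:
  A vs B: B wins 4–3.
  A vs C: C wins 4–3.
  B vs C: B wins 6–1.
Copeland scores (wins − losses):
  A: 0 − 2 = -2
  B: 2 − 0 = 2
  C: 1 − 1 = 0
B has the best Copeland score.

B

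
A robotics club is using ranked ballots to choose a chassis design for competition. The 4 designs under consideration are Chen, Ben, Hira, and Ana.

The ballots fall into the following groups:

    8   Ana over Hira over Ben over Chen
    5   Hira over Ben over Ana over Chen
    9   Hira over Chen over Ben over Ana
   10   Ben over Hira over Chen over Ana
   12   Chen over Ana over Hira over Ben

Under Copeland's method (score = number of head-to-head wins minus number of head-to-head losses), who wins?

Pairwise results:
  Chen vs Ben: Ben wins 23–21.
  Chen vs Hira: Hira wins 32–12.
  Chen vs Ana: Chen wins 31–13.
  Ben vs Hira: Hira wins 34–10.
  Ben vs Ana: Ben wins 24–20.
  Hira vs Ana: Hira wins 24–20.
Copeland scores (wins − losses):
  Chen: 1 − 2 = -1
  Ben: 2 − 1 = 1
  Hira: 3 − 0 = 3
  Ana: 0 − 3 = -3
Hira has the best Copeland score.

Hira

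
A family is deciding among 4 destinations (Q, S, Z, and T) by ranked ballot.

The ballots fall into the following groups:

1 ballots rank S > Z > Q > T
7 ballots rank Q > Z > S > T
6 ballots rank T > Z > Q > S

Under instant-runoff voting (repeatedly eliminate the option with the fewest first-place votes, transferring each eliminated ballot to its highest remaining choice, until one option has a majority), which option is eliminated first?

Round 1: Q 7, T 6, S 1, Z 0. Z has the fewest and is eliminated.
Round 2: Q 7, T 6, S 1. S has the fewest and is eliminated.
Round 3: Q 8, T 6. Q has a majority.

Z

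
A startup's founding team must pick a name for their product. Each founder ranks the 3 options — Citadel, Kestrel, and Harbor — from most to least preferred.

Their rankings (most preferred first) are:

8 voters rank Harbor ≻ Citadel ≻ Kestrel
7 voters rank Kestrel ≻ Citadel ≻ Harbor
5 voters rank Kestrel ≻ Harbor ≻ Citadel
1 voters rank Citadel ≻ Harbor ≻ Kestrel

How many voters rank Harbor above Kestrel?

Ballots ranking Harbor above Kestrel: 8+1 = 9.
Ballots ranking Kestrel above Harbor: 7+5 = 12.
So 9 of 21 voters prefer Harbor to Kestrel.

9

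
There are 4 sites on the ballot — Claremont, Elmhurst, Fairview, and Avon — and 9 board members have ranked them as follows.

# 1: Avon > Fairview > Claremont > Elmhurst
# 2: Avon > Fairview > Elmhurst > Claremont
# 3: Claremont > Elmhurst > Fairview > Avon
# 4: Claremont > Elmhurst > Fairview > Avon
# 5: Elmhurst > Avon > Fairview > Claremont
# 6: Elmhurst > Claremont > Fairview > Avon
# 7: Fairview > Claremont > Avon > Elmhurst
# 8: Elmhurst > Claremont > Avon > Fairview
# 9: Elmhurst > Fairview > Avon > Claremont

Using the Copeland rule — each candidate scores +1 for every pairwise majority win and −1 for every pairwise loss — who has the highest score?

Elmhurst

Pairwise results:
  Claremont vs Elmhurst: Elmhurst wins 5–4.
  Claremont vs Fairview: Fairview wins 5–4.
  Claremont vs Avon: Claremont wins 5–4.
  Elmhurst vs Fairview: Elmhurst wins 6–3.
  Elmhurst vs Avon: Elmhurst wins 6–3.
  Fairview vs Avon: Fairview wins 5–4.
Copeland scores (wins − losses):
  Claremont: 1 − 2 = -1
  Elmhurst: 3 − 0 = 3
  Fairview: 2 − 1 = 1
  Avon: 0 − 3 = -3
Elmhurst has the best Copeland score.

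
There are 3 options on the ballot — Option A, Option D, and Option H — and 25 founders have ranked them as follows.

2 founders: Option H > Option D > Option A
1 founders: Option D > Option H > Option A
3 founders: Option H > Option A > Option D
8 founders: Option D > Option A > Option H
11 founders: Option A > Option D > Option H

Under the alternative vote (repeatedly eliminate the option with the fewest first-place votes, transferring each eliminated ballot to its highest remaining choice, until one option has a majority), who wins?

Option A

Round 1: Option A 11, Option D 9, Option H 5. Option H has the fewest and is eliminated.
Round 2: Option A 14, Option D 11. Option A has a majority.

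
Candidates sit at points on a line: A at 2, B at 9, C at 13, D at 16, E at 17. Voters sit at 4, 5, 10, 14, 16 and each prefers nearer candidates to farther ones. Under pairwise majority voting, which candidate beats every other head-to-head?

With single-peaked preferences on a line, the Condorcet winner is the candidate closest to the median voter.
The median voter (position 10) is closest to B at 9.
Check: B vs D — voters closer to B: 3 of 5.

B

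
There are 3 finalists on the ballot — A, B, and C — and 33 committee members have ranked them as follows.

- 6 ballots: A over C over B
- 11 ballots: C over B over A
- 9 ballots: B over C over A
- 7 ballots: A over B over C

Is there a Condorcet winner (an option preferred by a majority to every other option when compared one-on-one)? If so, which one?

C

Head-to-head results (33 voters total):
A vs B: B wins 20–13.
A vs C: C wins 20–13.
B vs C: C wins 17–16.
C beats each rival — A (20–13), B (17–16) — so C is the Condorcet winner.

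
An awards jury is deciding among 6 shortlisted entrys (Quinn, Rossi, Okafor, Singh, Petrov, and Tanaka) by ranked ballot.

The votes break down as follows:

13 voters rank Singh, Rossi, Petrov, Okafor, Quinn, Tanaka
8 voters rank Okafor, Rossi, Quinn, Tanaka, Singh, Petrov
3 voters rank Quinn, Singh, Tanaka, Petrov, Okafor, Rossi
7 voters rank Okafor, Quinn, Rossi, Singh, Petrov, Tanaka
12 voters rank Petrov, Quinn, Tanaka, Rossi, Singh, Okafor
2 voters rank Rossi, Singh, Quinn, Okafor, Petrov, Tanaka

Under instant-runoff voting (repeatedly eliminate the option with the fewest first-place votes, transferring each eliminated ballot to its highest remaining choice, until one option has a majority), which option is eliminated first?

Tanaka

Round 1: Okafor 15, Singh 13, Petrov 12, Quinn 3, Rossi 2, Tanaka 0. Tanaka has the fewest and is eliminated.
Round 2: Okafor 15, Singh 13, Petrov 12, Quinn 3, Rossi 2. Rossi has the fewest and is eliminated.
Round 3: Okafor 15, Singh 15, Petrov 12, Quinn 3. Quinn has the fewest and is eliminated.
Round 4: Singh 18, Okafor 15, Petrov 12. Petrov has the fewest and is eliminated.
Round 5: Singh 30, Okafor 15. Singh has a majority.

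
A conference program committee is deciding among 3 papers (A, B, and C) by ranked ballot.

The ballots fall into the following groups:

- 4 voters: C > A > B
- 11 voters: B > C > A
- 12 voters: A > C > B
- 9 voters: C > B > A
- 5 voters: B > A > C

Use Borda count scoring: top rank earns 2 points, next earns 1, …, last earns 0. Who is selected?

Borda scores:
  A: 4·1 + 11·0 + 12·2 + 9·0 + 5·1 = 33
  B: 4·0 + 11·2 + 12·0 + 9·1 + 5·2 = 41
  C: 4·2 + 11·1 + 12·1 + 9·2 + 5·0 = 49
C has the highest total.

C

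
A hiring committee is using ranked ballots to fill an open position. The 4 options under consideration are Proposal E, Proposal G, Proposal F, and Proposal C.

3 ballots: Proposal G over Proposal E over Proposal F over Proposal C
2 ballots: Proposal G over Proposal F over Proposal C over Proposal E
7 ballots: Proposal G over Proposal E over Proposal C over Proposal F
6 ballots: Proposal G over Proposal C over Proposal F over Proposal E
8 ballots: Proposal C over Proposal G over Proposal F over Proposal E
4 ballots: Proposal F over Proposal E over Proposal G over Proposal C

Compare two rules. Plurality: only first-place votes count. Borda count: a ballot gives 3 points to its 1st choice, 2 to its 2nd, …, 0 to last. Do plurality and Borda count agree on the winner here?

Yes

Plurality first-place counts: Proposal E 0, Proposal G 18, Proposal F 4, Proposal C 8 → Proposal G.
Borda totals: Proposal E 28, Proposal G 74, Proposal F 33, Proposal C 45 → Proposal G.
The two rules agree on Proposal G.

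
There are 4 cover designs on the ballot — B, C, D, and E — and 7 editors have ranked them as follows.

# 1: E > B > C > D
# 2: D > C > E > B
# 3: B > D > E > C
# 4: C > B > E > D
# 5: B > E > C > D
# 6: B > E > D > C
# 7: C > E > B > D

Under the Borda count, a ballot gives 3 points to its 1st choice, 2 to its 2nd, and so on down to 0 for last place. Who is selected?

Borda scores:
  B: 2 + 0 + 3 + 2 + 3 + 3 + 1 = 14
  C: 1 + 2 + 0 + 3 + 1 + 0 + 3 = 10
  D: 0 + 3 + 2 + 0 + 0 + 1 + 0 = 6
  E: 3 + 1 + 1 + 1 + 2 + 2 + 2 = 12
B has the highest total.

B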